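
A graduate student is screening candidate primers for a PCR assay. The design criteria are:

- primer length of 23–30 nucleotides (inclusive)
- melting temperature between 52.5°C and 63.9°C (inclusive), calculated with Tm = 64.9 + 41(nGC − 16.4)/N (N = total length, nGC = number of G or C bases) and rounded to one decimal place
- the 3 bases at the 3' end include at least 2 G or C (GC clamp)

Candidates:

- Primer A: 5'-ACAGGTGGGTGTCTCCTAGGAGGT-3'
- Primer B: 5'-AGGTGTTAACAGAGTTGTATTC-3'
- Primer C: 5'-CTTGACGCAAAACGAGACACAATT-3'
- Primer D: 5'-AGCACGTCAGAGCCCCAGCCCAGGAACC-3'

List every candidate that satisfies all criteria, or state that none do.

Primer A only.

Primer A (24 nt, A=4 T=6 G=10 C=4): length 24 ✓; Tm = 64.9 + 41·(14 − 16.4)/24 = 60.8°C ✓; 3' end GGT has 2 G/C ✓ — passes.
Primer B (22 nt, A=6 T=8 G=6 C=2): length 22, outside 23–30 ✗; Tm = 64.9 + 41·(8 − 16.4)/22 = 49.2°C, outside 52.5–63.9°C ✗; 3' end TTC has 1 G/C, need ≥2 ✗ — fails.
Primer C (24 nt, A=10 T=4 G=4 C=6): length 24 ✓; Tm = 64.9 + 41·(10 − 16.4)/24 = 54.0°C ✓; 3' end ATT has 0 G/C, need ≥2 ✗ — fails.
Primer D (28 nt, A=8 T=1 G=7 C=12): length 28 ✓; Tm = 64.9 + 41·(19 − 16.4)/28 = 68.7°C, outside 52.5–63.9°C ✗; 3' end ACC has 2 G/C ✓ — fails.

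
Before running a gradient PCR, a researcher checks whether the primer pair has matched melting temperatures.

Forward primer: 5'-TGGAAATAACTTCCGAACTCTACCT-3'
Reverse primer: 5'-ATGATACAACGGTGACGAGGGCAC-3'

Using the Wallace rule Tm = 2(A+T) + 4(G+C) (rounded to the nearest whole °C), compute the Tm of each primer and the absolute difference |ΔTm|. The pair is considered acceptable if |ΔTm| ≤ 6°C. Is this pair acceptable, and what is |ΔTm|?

|ΔTm| = 4°C; the pair is acceptable.

Forward: A=8 T=7 G=3 C=7 → Tm = 2·15 + 4·10 = 70°C.
Reverse: A=8 T=3 G=8 C=5 → Tm = 2·11 + 4·13 = 74°C.
|ΔTm| = |70 − 74| = 4°C, ≤ 6°C.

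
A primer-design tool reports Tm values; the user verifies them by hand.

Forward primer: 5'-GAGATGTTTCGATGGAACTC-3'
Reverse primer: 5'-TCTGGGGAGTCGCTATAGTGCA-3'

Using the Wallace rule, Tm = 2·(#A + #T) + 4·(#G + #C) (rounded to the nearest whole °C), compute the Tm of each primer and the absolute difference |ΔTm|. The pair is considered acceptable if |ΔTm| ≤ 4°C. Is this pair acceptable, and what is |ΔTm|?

Forward: A=5 T=6 G=6 C=3 → Tm = 2·11 + 4·9 = 58°C.
Reverse: A=4 T=6 G=8 C=4 → Tm = 2·10 + 4·12 = 68°C.
|ΔTm| = |58 − 68| = 10°C, > 4°C.

|ΔTm| = 10°C; the pair is not acceptable.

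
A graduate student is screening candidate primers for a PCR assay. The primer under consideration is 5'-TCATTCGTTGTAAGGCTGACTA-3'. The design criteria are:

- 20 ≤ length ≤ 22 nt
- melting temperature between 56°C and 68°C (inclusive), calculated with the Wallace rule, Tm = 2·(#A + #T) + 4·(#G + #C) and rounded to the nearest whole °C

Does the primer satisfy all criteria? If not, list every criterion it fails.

Meets all criteria.

Base counts: A=5, T=8, G=5, C=4 (length 22).
length: length 22 ✓
Tm: Tm = 2·13 + 4·9 = 62°C ✓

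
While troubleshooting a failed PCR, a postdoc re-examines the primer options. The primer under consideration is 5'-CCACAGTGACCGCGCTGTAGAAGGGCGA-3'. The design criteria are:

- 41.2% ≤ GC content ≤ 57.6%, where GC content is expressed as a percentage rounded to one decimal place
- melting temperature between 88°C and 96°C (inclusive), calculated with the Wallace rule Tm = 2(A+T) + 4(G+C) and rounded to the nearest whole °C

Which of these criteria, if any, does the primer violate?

Fails: GC content.

Base counts: A=7, T=3, G=10, C=8 (length 28).
GC content: GC 18/28 = 64.3%, outside 41.2–57.6% ✗
Tm: Tm = 2·10 + 4·18 = 92°C ✓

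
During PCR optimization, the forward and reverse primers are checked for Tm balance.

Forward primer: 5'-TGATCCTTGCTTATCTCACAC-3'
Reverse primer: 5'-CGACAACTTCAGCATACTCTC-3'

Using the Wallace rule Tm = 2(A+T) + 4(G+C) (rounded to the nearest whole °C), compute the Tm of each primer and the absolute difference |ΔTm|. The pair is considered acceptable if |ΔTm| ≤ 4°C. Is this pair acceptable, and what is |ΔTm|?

Forward: A=4 T=8 G=2 C=7 → Tm = 2·12 + 4·9 = 60°C.
Reverse: A=6 T=5 G=2 C=8 → Tm = 2·11 + 4·10 = 62°C.
|ΔTm| = |60 − 62| = 2°C, ≤ 4°C.

|ΔTm| = 2°C; the pair is acceptable.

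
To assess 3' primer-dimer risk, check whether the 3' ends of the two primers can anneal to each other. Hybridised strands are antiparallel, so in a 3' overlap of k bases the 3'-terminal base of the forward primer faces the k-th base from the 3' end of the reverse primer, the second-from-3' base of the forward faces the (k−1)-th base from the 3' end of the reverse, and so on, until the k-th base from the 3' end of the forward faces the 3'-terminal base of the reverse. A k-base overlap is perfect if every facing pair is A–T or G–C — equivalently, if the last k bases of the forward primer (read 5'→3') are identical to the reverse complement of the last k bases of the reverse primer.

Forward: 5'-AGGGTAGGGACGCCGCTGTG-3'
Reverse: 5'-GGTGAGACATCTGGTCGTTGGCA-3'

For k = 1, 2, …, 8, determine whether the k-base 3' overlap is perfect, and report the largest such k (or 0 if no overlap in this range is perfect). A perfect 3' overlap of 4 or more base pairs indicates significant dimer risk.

Last 8 bases (5'→3') — forward …CCGCTGTG, reverse …CGTTGGCA.
Reverse complement of the reverse primer's last 8 bases: TGCCAACG; its first k bases are the reverse complement of the reverse primer's last k bases, so a perfect k-base overlap needs the forward primer's last k bases to equal them.
Comparing (forward last k vs required): k=1: G vs T ✗; k=2: TG vs TG ✓; k=3: GTG vs TGC ✗; k=4: TGTG vs TGCC ✗; k=5: CTGTG vs TGCCA ✗; k=6: GCTGTG vs TGCCAA ✗; k=7: CGCTGTG vs TGCCAAC ✗; k=8: CCGCTGTG vs TGCCAACG ✗.
Only k = 2 is perfect, so the longest perfect 3' overlap is 2.

Longest perfect overlap: 2 complementary base pairs; below the dimer-risk threshold (threshold 4).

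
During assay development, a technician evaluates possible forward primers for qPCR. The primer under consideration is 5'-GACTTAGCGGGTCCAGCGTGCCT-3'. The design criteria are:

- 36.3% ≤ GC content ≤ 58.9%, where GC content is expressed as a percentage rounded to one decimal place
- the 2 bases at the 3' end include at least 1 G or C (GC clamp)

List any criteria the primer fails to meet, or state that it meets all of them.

Fails: GC content.

Base counts: A=3, T=5, G=8, C=7 (length 23).
GC content: GC 15/23 = 65.2%, outside 36.3–58.9% ✗
GC clamp: 3' end CT has 1 G/C ✓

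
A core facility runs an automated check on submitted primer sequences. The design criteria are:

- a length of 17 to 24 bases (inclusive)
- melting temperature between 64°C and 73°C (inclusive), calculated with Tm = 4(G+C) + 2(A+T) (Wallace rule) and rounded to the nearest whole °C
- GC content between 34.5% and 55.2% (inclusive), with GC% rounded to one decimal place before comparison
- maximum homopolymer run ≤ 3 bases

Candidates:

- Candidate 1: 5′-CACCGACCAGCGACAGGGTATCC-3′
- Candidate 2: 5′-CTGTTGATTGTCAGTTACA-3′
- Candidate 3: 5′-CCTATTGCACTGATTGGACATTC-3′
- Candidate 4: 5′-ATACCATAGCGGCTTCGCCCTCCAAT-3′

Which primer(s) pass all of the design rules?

Candidate 1 (23 nt, A=6 T=2 G=6 C=9): length 23 ✓; Tm = 2·8 + 4·15 = 76°C, outside 64–73°C ✗; GC 15/23 = 65.2%, outside 34.5–55.2% ✗; longest run = 3 ✓ — fails.
Candidate 2 (19 nt, A=4 T=8 G=4 C=3): length 19 ✓; Tm = 2·12 + 4·7 = 52°C, outside 64–73°C ✗; GC 7/19 = 36.8% ✓; longest run = 2 ✓ — fails.
Candidate 3 (23 nt, A=5 T=8 G=4 C=6): length 23 ✓; Tm = 2·13 + 4·10 = 66°C ✓; GC 10/23 = 43.5% ✓; longest run = 2 ✓ — passes.
Candidate 4 (26 nt, A=6 T=6 G=4 C=10): length 26, outside 17–24 ✗; Tm = 2·12 + 4·14 = 80°C, outside 64–73°C ✗; GC 14/26 = 53.8% ✓; longest run = 3 ✓ — fails.

Candidate 3 only.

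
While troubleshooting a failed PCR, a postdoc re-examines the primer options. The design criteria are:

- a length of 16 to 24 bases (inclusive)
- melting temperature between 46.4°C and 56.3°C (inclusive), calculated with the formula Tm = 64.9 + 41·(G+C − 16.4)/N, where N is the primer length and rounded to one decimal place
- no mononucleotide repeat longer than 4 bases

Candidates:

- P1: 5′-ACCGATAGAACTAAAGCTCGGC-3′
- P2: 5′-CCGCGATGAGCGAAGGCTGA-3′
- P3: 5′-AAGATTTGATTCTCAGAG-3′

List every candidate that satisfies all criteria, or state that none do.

P1 only.

P1 (22 nt, A=8 T=3 G=5 C=6): length 22 ✓; Tm = 64.9 + 41·(11 − 16.4)/22 = 54.8°C ✓; longest run = 3 ✓ — passes.
P2 (20 nt, A=5 T=2 G=8 C=5): length 20 ✓; Tm = 64.9 + 41·(13 − 16.4)/20 = 57.9°C, outside 46.4–56.3°C ✗; longest run = 2 ✓ — fails.
P3 (18 nt, A=6 T=6 G=4 C=2): length 18 ✓; Tm = 64.9 + 41·(6 − 16.4)/18 = 41.2°C, outside 46.4–56.3°C ✗; longest run = 3 ✓ — fails.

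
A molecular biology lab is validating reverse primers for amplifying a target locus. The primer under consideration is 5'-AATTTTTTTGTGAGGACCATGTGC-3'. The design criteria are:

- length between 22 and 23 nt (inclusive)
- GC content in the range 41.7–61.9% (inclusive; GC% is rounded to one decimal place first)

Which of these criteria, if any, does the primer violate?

Fails: length, GC content.

Base counts: A=5, T=10, G=6, C=3 (length 24).
length: length 24, outside 22–23 ✗
GC content: GC 9/24 = 37.5%, outside 41.7–61.9% ✗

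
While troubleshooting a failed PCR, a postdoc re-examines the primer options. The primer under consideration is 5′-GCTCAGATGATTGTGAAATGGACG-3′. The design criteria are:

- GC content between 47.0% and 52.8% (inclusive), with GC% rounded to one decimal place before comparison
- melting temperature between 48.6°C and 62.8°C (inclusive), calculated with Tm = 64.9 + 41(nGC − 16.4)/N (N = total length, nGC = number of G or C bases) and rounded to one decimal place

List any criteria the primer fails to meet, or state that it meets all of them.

Fails: GC content.

Base counts: A=7, T=6, G=8, C=3 (length 24).
GC content: GC 11/24 = 45.8%, outside 47.0–52.8% ✗
Tm: Tm = 64.9 + 41·(11 − 16.4)/24 = 55.7°C ✓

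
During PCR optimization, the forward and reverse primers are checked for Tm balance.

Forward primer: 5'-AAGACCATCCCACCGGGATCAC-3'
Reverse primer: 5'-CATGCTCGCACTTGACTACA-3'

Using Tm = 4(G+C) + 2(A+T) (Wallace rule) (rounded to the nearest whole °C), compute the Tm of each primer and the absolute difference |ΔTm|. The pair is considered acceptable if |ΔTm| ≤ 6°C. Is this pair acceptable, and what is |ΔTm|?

|ΔTm| = 10°C; the pair is not acceptable.

Forward: A=7 T=2 G=4 C=9 → Tm = 2·9 + 4·13 = 70°C.
Reverse: A=5 T=5 G=3 C=7 → Tm = 2·10 + 4·10 = 60°C.
|ΔTm| = |70 − 60| = 10°C, > 6°C.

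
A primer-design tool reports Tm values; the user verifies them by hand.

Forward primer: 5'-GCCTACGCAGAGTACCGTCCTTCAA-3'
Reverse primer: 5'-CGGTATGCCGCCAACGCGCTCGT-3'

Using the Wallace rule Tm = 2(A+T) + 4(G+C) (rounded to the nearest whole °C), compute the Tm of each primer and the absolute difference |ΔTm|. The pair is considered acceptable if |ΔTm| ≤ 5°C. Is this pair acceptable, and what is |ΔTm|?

Forward: A=6 T=5 G=5 C=9 → Tm = 2·11 + 4·14 = 78°C.
Reverse: A=3 T=4 G=7 C=9 → Tm = 2·7 + 4·16 = 78°C.
|ΔTm| = |78 − 78| = 0°C, ≤ 5°C.

|ΔTm| = 0°C; the pair is acceptable.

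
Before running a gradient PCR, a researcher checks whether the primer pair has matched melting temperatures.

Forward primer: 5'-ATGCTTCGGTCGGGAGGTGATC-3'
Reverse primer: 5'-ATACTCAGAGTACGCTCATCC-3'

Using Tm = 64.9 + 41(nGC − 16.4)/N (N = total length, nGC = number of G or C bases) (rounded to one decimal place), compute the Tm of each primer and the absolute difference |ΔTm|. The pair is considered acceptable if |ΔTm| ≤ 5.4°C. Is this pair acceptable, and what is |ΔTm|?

Forward: G+C = 13, N = 22 → Tm = 64.9 + 41·(13 − 16.4)/22 = 58.6°C.
Reverse: G+C = 10, N = 21 → Tm = 64.9 + 41·(10 − 16.4)/21 = 52.4°C.
|ΔTm| = |58.6 − 52.4| = 6.2°C, > 5.4°C.

|ΔTm| = 6.2°C; the pair is not acceptable.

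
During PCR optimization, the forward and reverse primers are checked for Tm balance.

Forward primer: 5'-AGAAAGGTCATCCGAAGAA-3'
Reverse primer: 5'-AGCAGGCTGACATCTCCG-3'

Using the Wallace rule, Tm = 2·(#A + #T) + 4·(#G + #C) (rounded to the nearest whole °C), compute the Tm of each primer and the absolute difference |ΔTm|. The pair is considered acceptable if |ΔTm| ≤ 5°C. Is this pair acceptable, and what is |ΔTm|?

|ΔTm| = 4°C; the pair is acceptable.

Forward: A=9 T=2 G=5 C=3 → Tm = 2·11 + 4·8 = 54°C.
Reverse: A=4 T=3 G=5 C=6 → Tm = 2·7 + 4·11 = 58°C.
|ΔTm| = |54 − 58| = 4°C, ≤ 5°C.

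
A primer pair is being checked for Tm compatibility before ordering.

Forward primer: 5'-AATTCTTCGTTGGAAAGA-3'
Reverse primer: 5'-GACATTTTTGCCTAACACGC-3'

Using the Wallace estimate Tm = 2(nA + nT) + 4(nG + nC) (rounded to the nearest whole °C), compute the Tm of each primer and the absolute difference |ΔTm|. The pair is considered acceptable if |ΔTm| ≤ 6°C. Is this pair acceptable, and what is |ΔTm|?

Forward: A=6 T=6 G=4 C=2 → Tm = 2·12 + 4·6 = 48°C.
Reverse: A=5 T=6 G=3 C=6 → Tm = 2·11 + 4·9 = 58°C.
|ΔTm| = |48 − 58| = 10°C, > 6°C.

|ΔTm| = 10°C; the pair is not acceptable.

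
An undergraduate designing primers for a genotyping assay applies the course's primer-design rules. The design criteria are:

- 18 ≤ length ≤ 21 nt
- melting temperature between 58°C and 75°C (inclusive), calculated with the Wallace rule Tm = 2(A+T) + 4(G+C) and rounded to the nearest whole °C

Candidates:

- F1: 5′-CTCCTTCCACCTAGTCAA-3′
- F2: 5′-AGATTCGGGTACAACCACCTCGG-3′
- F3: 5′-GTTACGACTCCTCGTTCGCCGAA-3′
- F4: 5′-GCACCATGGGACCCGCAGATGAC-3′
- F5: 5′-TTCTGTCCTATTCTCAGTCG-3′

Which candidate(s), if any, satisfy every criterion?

F5 only.

F1 (18 nt, A=4 T=5 G=1 C=8): length 18 ✓; Tm = 2·9 + 4·9 = 54°C, outside 58–75°C ✗ — fails.
F2 (23 nt, A=6 T=4 G=6 C=7): length 23, outside 18–21 ✗; Tm = 2·10 + 4·13 = 72°C ✓ — fails.
F3 (23 nt, A=4 T=6 G=5 C=8): length 23, outside 18–21 ✗; Tm = 2·10 + 4·13 = 72°C ✓ — fails.
F4 (23 nt, A=6 T=2 G=7 C=8): length 23, outside 18–21 ✗; Tm = 2·8 + 4·15 = 76°C, outside 58–75°C ✗ — fails.
F5 (20 nt, A=2 T=9 G=3 C=6): length 20 ✓; Tm = 2·11 + 4·9 = 58°C ✓ — passes.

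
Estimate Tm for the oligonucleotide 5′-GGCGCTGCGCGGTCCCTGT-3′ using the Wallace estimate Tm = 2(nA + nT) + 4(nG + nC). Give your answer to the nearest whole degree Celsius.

Base counts: A=0, T=4, G=8, C=7 (length 19).
Tm = 2·(0+4) + 4·(8+7) = 2·4 + 4·15 = 8 + 60 = 68°C.

68°C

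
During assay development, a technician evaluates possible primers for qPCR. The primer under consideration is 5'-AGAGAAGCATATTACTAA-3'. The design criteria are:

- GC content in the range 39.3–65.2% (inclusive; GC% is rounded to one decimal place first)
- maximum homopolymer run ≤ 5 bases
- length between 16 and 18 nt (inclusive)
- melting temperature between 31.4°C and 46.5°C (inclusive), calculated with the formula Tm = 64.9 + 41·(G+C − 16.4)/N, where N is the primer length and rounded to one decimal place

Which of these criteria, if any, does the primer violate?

Fails: GC content.

Base counts: A=9, T=4, G=3, C=2 (length 18).
GC content: GC 5/18 = 27.8%, outside 39.3–65.2% ✗
homopolymer run: longest run = 2 ✓
length: length 18 ✓
Tm: Tm = 64.9 + 41·(5 − 16.4)/18 = 38.9°C ✓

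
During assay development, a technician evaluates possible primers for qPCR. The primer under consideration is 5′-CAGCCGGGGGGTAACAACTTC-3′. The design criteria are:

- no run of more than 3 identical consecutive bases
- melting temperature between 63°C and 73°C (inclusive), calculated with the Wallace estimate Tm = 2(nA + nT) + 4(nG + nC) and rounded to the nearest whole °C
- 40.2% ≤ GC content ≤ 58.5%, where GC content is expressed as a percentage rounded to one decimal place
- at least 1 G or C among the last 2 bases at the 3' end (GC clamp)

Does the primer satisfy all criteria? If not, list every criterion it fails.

Base counts: A=5, T=3, G=7, C=6 (length 21).
homopolymer run: longest run = 6, exceeds 3 ✗
Tm: Tm = 2·8 + 4·13 = 68°C ✓
GC content: GC 13/21 = 61.9%, outside 40.2–58.5% ✗
GC clamp: 3' end TC has 1 G/C ✓

Fails: homopolymer run, GC content.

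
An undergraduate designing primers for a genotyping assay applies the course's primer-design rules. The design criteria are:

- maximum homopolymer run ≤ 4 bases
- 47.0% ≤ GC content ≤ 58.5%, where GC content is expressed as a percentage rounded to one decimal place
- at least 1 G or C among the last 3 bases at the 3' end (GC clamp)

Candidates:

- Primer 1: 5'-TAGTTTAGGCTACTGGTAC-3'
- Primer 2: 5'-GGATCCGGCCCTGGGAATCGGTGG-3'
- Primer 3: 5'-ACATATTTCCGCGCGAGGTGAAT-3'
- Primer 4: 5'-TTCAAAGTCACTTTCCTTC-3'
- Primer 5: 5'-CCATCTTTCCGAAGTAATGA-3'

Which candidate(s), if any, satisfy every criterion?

Primer 1 (19 nt, A=4 T=7 G=5 C=3): longest run = 3 ✓; GC 8/19 = 42.1%, outside 47.0–58.5% ✗; 3' end TAC has 1 G/C ✓ — fails.
Primer 2 (24 nt, A=3 T=4 G=11 C=6): longest run = 3 ✓; GC 17/24 = 70.8%, outside 47.0–58.5% ✗; 3' end TGG has 2 G/C ✓ — fails.
Primer 3 (23 nt, A=6 T=6 G=6 C=5): longest run = 3 ✓; GC 11/23 = 47.8% ✓; 3' end AAT has 0 G/C, need ≥1 ✗ — fails.
Primer 4 (19 nt, A=4 T=8 G=1 C=6): longest run = 3 ✓; GC 7/19 = 36.8%, outside 47.0–58.5% ✗; 3' end TTC has 1 G/C ✓ — fails.
Primer 5 (20 nt, A=6 T=6 G=3 C=5): longest run = 3 ✓; GC 8/20 = 40.0%, outside 47.0–58.5% ✗; 3' end TGA has 1 G/C ✓ — fails.

None of the candidates satisfy all criteria.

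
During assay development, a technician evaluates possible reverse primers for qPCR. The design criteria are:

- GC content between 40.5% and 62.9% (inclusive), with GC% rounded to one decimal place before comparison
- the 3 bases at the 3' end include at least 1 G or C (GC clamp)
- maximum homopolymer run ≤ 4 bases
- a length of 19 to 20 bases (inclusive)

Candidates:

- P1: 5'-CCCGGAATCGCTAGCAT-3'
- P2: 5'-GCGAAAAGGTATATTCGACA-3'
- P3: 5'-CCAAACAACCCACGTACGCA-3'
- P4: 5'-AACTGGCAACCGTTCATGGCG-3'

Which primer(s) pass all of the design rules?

P3 only.

P1 (17 nt, A=4 T=3 G=4 C=6): GC 10/17 = 58.8% ✓; 3' end CAT has 1 G/C ✓; longest run = 3 ✓; length 17, outside 19–20 ✗ — fails.
P2 (20 nt, A=8 T=4 G=5 C=3): GC 8/20 = 40.0%, outside 40.5–62.9% ✗; 3' end ACA has 1 G/C ✓; longest run = 4 ✓; length 20 ✓ — fails.
P3 (20 nt, A=8 T=1 G=2 C=9): GC 11/20 = 55.0% ✓; 3' end GCA has 2 G/C ✓; longest run = 3 ✓; length 20 ✓ — passes.
P4 (21 nt, A=5 T=4 G=6 C=6): GC 12/21 = 57.1% ✓; 3' end GCG has 3 G/C ✓; longest run = 2 ✓; length 21, outside 19–20 ✗ — fails.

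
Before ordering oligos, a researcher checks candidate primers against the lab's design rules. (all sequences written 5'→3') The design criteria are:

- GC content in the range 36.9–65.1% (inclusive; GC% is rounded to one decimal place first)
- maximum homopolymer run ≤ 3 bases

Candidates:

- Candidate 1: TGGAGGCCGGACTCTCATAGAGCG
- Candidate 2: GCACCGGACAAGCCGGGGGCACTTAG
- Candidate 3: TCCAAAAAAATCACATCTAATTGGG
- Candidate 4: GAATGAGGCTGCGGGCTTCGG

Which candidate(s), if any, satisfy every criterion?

Candidate 1 (24 nt, A=5 T=4 G=9 C=6): GC 15/24 = 62.5% ✓; longest run = 2 ✓ — passes.
Candidate 2 (26 nt, A=6 T=2 G=10 C=8): GC 18/26 = 69.2%, outside 36.9–65.1% ✗; longest run = 5, exceeds 3 ✗ — fails.
Candidate 3 (25 nt, A=11 T=6 G=3 C=5): GC 8/25 = 32.0%, outside 36.9–65.1% ✗; longest run = 7, exceeds 3 ✗ — fails.
Candidate 4 (21 nt, A=3 T=4 G=10 C=4): GC 14/21 = 66.7%, outside 36.9–65.1% ✗; longest run = 3 ✓ — fails.

Candidate 1 only.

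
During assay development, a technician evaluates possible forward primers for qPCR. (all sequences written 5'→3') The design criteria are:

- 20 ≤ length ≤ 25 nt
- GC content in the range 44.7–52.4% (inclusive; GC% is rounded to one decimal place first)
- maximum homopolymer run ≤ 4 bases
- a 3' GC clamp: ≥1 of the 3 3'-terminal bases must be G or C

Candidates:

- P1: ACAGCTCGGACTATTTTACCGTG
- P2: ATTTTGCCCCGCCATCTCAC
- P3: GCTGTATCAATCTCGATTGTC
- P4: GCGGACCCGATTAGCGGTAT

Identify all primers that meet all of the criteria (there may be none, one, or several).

P1 (23 nt, A=5 T=7 G=5 C=6): length 23 ✓; GC 11/23 = 47.8% ✓; longest run = 4 ✓; 3' end GTG has 2 G/C ✓ — passes.
P2 (20 nt, A=3 T=6 G=2 C=9): length 20 ✓; GC 11/20 = 55.0%, outside 44.7–52.4% ✗; longest run = 4 ✓; 3' end CAC has 2 G/C ✓ — fails.
P3 (21 nt, A=4 T=8 G=4 C=5): length 21 ✓; GC 9/21 = 42.9%, outside 44.7–52.4% ✗; longest run = 2 ✓; 3' end GTC has 2 G/C ✓ — fails.
P4 (20 nt, A=4 T=4 G=7 C=5): length 20 ✓; GC 12/20 = 60.0%, outside 44.7–52.4% ✗; longest run = 3 ✓; 3' end TAT has 0 G/C, need ≥1 ✗ — fails.

P1 only.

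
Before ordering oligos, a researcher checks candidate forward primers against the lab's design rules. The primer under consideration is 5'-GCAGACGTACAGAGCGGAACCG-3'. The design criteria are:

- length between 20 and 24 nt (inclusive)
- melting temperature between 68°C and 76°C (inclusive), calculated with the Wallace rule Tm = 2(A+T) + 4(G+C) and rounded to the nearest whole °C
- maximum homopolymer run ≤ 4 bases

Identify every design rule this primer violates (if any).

Meets all criteria.

Base counts: A=7, T=1, G=8, C=6 (length 22).
length: length 22 ✓
Tm: Tm = 2·8 + 4·14 = 72°C ✓
homopolymer run: longest run = 2 ✓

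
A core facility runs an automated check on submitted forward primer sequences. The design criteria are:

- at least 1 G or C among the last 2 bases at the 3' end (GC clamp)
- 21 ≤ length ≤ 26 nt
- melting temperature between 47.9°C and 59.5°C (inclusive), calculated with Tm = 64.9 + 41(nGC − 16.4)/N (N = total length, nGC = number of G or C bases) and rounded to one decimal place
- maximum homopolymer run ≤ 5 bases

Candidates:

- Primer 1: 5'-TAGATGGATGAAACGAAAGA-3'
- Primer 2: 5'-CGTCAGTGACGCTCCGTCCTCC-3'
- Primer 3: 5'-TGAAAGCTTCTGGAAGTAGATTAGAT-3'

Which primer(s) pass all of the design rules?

None of the candidates satisfy all criteria.

Primer 1 (20 nt, A=10 T=3 G=6 C=1): 3' end GA has 1 G/C ✓; length 20, outside 21–26 ✗; Tm = 64.9 + 41·(7 − 16.4)/20 = 45.6°C, outside 47.9–59.5°C ✗; longest run = 3 ✓ — fails.
Primer 2 (22 nt, A=2 T=5 G=5 C=10): 3' end CC has 2 G/C ✓; length 22 ✓; Tm = 64.9 + 41·(15 − 16.4)/22 = 62.3°C, outside 47.9–59.5°C ✗; longest run = 2 ✓ — fails.
Primer 3 (26 nt, A=9 T=8 G=7 C=2): 3' end AT has 0 G/C, need ≥1 ✗; length 26 ✓; Tm = 64.9 + 41·(9 − 16.4)/26 = 53.2°C ✓; longest run = 3 ✓ — fails.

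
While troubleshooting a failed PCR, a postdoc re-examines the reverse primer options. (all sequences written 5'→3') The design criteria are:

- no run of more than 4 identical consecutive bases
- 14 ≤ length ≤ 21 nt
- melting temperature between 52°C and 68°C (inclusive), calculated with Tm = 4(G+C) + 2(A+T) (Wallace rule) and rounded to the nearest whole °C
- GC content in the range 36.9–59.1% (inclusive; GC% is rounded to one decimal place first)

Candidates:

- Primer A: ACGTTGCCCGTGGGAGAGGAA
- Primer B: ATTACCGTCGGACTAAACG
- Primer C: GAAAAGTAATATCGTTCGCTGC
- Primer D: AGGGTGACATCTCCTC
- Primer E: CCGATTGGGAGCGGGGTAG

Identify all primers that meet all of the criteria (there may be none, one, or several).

Primer B only.

Primer A (21 nt, A=5 T=3 G=9 C=4): longest run = 3 ✓; length 21 ✓; Tm = 2·8 + 4·13 = 68°C ✓; GC 13/21 = 61.9%, outside 36.9–59.1% ✗ — fails.
Primer B (19 nt, A=6 T=4 G=4 C=5): longest run = 3 ✓; length 19 ✓; Tm = 2·10 + 4·9 = 56°C ✓; GC 9/19 = 47.4% ✓ — passes.
Primer C (22 nt, A=7 T=6 G=5 C=4): longest run = 4 ✓; length 22, outside 14–21 ✗; Tm = 2·13 + 4·9 = 62°C ✓; GC 9/22 = 40.9% ✓ — fails.
Primer D (16 nt, A=3 T=4 G=4 C=5): longest run = 3 ✓; length 16 ✓; Tm = 2·7 + 4·9 = 50°C, outside 52–68°C ✗; GC 9/16 = 56.3% ✓ — fails.
Primer E (19 nt, A=3 T=3 G=10 C=3): longest run = 4 ✓; length 19 ✓; Tm = 2·6 + 4·13 = 64°C ✓; GC 13/19 = 68.4%, outside 36.9–59.1% ✗ — fails.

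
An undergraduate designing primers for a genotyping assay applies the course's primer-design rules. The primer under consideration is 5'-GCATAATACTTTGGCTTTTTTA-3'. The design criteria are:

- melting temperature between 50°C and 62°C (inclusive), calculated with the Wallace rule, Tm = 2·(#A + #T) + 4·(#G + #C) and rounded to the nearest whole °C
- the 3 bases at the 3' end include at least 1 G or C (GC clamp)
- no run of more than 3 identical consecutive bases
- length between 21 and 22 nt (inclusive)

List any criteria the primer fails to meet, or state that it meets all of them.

Fails: GC clamp, homopolymer run.

Base counts: A=5, T=11, G=3, C=3 (length 22).
Tm: Tm = 2·16 + 4·6 = 56°C ✓
GC clamp: 3' end TTA has 0 G/C, need ≥1 ✗
homopolymer run: longest run = 6, exceeds 3 ✗
length: length 22 ✓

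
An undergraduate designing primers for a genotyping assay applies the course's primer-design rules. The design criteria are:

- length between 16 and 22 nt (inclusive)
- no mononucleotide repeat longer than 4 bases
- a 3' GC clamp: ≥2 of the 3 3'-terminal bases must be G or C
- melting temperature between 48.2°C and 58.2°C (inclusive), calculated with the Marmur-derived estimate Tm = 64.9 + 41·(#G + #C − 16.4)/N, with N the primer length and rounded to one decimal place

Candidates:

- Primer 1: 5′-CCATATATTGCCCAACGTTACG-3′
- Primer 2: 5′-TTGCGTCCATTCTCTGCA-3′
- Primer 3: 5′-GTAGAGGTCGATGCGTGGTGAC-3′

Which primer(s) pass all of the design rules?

Primer 1 (22 nt, A=6 T=6 G=3 C=7): length 22 ✓; longest run = 3 ✓; 3' end ACG has 2 G/C ✓; Tm = 64.9 + 41·(10 − 16.4)/22 = 53.0°C ✓ — passes.
Primer 2 (18 nt, A=2 T=7 G=3 C=6): length 18 ✓; longest run = 2 ✓; 3' end GCA has 2 G/C ✓; Tm = 64.9 + 41·(9 − 16.4)/18 = 48.0°C, outside 48.2–58.2°C ✗ — fails.
Primer 3 (22 nt, A=4 T=5 G=10 C=3): length 22 ✓; longest run = 2 ✓; 3' end GAC has 2 G/C ✓; Tm = 64.9 + 41·(13 − 16.4)/22 = 58.6°C, outside 48.2–58.2°C ✗ — fails.

Primer 1 only.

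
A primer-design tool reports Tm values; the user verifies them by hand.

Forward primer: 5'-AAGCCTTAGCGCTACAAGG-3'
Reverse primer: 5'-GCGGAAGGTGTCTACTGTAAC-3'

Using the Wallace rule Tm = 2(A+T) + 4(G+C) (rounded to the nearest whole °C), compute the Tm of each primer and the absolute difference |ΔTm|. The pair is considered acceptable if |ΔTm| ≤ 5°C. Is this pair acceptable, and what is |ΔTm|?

|ΔTm| = 6°C; the pair is not acceptable.

Forward: A=6 T=3 G=5 C=5 → Tm = 2·9 + 4·10 = 58°C.
Reverse: A=5 T=5 G=7 C=4 → Tm = 2·10 + 4·11 = 64°C.
|ΔTm| = |58 − 64| = 6°C, > 5°C.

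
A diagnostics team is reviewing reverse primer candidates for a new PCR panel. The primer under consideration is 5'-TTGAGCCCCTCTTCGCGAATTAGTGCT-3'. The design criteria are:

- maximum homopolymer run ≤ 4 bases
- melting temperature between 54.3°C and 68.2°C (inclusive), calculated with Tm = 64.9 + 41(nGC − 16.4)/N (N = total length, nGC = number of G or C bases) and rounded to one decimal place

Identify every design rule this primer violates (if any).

Base counts: A=4, T=9, G=6, C=8 (length 27).
homopolymer run: longest run = 4 ✓
Tm: Tm = 64.9 + 41·(14 − 16.4)/27 = 61.3°C ✓

Meets all criteria.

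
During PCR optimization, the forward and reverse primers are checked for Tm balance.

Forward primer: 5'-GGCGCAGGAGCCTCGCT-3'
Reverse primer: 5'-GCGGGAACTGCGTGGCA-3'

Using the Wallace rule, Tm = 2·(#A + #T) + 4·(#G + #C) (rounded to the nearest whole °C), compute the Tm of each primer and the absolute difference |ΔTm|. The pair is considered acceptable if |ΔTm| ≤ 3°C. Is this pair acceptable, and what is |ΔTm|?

|ΔTm| = 2°C; the pair is acceptable.

Forward: A=2 T=2 G=7 C=6 → Tm = 2·4 + 4·13 = 60°C.
Reverse: A=3 T=2 G=8 C=4 → Tm = 2·5 + 4·12 = 58°C.
|ΔTm| = |60 − 58| = 2°C, ≤ 3°C.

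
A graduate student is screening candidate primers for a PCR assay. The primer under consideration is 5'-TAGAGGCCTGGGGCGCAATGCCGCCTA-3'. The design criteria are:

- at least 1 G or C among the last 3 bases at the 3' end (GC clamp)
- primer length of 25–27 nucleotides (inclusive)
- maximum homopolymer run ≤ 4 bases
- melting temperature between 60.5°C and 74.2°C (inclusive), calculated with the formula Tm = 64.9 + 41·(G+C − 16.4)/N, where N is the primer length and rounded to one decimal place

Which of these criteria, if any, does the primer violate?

Meets all criteria.

Base counts: A=5, T=4, G=10, C=8 (length 27).
GC clamp: 3' end CTA has 1 G/C ✓
length: length 27 ✓
homopolymer run: longest run = 4 ✓
Tm: Tm = 64.9 + 41·(18 − 16.4)/27 = 67.3°C ✓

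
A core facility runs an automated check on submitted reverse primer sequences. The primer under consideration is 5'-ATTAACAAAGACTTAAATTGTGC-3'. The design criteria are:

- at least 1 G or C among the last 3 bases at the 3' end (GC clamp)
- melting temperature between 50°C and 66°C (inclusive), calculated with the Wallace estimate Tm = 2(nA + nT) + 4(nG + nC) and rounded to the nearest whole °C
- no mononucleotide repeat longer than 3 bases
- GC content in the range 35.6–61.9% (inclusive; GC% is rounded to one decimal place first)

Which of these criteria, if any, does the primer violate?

Base counts: A=10, T=7, G=3, C=3 (length 23).
GC clamp: 3' end TGC has 2 G/C ✓
Tm: Tm = 2·17 + 4·6 = 58°C ✓
homopolymer run: longest run = 3 ✓
GC content: GC 6/23 = 26.1%, outside 35.6–61.9% ✗

Fails: GC content.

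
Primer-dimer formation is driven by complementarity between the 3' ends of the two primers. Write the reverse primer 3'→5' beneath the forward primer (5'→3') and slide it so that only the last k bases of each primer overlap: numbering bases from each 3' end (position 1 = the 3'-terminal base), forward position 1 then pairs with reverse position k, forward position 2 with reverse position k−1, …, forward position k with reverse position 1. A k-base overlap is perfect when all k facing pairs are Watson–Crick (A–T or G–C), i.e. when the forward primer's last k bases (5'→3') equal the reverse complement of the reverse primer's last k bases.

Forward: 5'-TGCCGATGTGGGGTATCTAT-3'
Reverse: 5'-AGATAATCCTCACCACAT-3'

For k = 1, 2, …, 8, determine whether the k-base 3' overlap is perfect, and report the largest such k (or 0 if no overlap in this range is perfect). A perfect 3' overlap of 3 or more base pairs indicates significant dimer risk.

Last 8 bases (5'→3') — forward …GTATCTAT, reverse …CACCACAT.
Reverse complement of the reverse primer's last 8 bases: ATGTGGTG; its first k bases are the reverse complement of the reverse primer's last k bases, so a perfect k-base overlap needs the forward primer's last k bases to equal them.
Comparing (forward last k vs required): k=1: T vs A ✗; k=2: AT vs AT ✓; k=3: TAT vs ATG ✗; k=4: CTAT vs ATGT ✗; k=5: TCTAT vs ATGTG ✗; k=6: ATCTAT vs ATGTGG ✗; k=7: TATCTAT vs ATGTGGT ✗; k=8: GTATCTAT vs ATGTGGTG ✗.
Only k = 2 is perfect, so the longest perfect 3' overlap is 2.

Longest perfect overlap: 2 complementary base pairs; below the dimer-risk threshold (threshold 3).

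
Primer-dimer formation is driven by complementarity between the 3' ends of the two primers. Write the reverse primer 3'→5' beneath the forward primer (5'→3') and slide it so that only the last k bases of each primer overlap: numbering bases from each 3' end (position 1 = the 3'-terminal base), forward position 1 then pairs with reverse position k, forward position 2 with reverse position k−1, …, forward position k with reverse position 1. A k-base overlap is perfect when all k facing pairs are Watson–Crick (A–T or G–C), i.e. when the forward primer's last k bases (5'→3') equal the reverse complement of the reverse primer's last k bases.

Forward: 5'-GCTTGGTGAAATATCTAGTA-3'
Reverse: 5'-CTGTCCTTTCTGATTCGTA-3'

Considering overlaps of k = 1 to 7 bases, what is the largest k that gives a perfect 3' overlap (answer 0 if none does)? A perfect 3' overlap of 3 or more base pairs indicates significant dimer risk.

Last 7 bases (5'→3') — forward …TCTAGTA, reverse …ATTCGTA.
Reverse complement of the reverse primer's last 7 bases: TACGAAT; its first k bases are the reverse complement of the reverse primer's last k bases, so a perfect k-base overlap needs the forward primer's last k bases to equal them.
Comparing (forward last k vs required): k=1: A vs T ✗; k=2: TA vs TA ✓; k=3: GTA vs TAC ✗; k=4: AGTA vs TACG ✗; k=5: TAGTA vs TACGA ✗; k=6: CTAGTA vs TACGAA ✗; k=7: TCTAGTA vs TACGAAT ✗.
Only k = 2 is perfect, so the longest perfect 3' overlap is 2.

Longest perfect overlap: 2 complementary base pairs; below the dimer-risk threshold (threshold 3).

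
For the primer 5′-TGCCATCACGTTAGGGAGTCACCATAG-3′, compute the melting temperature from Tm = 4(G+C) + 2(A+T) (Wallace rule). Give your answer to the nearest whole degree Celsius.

Base counts: A=7, T=6, G=7, C=7 (length 27).
Tm = 2·(7+6) + 4·(7+7) = 2·13 + 4·14 = 26 + 56 = 82°C.

82°C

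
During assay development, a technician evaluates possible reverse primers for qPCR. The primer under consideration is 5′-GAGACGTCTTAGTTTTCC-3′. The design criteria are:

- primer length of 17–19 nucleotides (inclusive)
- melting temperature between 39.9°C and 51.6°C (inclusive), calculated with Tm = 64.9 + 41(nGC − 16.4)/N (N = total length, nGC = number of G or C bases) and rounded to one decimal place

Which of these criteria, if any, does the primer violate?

Base counts: A=3, T=7, G=4, C=4 (length 18).
length: length 18 ✓
Tm: Tm = 64.9 + 41·(8 − 16.4)/18 = 45.8°C ✓

Meets all criteria.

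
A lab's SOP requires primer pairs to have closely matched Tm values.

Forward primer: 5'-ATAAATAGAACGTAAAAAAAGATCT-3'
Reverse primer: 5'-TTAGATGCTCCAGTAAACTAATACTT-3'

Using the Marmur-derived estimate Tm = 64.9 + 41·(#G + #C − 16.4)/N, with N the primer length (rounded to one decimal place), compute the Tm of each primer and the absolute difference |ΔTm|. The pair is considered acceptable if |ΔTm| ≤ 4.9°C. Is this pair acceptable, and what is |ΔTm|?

Forward: G+C = 5, N = 25 → Tm = 64.9 + 41·(5 − 16.4)/25 = 46.2°C.
Reverse: G+C = 8, N = 26 → Tm = 64.9 + 41·(8 − 16.4)/26 = 51.7°C.
|ΔTm| = |46.2 − 51.7| = 5.5°C, > 4.9°C.

|ΔTm| = 5.5°C; the pair is not acceptable.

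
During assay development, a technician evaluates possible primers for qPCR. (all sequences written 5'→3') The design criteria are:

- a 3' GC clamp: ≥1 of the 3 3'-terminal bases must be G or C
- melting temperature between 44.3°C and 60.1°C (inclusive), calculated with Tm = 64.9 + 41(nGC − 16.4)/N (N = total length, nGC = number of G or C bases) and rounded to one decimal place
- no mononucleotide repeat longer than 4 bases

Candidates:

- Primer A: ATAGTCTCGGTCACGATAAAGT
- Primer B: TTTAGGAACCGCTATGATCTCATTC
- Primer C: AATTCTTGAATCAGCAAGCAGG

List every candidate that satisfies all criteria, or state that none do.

Primer A (22 nt, A=7 T=6 G=5 C=4): 3' end AGT has 1 G/C ✓; Tm = 64.9 + 41·(9 − 16.4)/22 = 51.1°C ✓; longest run = 3 ✓ — passes.
Primer B (25 nt, A=6 T=9 G=4 C=6): 3' end TTC has 1 G/C ✓; Tm = 64.9 + 41·(10 − 16.4)/25 = 54.4°C ✓; longest run = 3 ✓ — passes.
Primer C (22 nt, A=8 T=5 G=5 C=4): 3' end AGG has 2 G/C ✓; Tm = 64.9 + 41·(9 − 16.4)/22 = 51.1°C ✓; longest run = 2 ✓ — passes.

Primer A, Primer B and Primer C.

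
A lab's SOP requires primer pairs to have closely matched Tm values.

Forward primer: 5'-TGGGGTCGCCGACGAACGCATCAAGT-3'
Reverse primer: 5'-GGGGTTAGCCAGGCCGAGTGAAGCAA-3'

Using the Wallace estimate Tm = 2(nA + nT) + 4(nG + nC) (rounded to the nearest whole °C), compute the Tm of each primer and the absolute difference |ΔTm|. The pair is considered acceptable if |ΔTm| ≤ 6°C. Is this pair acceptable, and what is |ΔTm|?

Forward: A=6 T=4 G=9 C=7 → Tm = 2·10 + 4·16 = 84°C.
Reverse: A=7 T=3 G=11 C=5 → Tm = 2·10 + 4·16 = 84°C.
|ΔTm| = |84 − 84| = 0°C, ≤ 6°C.

|ΔTm| = 0°C; the pair is acceptable.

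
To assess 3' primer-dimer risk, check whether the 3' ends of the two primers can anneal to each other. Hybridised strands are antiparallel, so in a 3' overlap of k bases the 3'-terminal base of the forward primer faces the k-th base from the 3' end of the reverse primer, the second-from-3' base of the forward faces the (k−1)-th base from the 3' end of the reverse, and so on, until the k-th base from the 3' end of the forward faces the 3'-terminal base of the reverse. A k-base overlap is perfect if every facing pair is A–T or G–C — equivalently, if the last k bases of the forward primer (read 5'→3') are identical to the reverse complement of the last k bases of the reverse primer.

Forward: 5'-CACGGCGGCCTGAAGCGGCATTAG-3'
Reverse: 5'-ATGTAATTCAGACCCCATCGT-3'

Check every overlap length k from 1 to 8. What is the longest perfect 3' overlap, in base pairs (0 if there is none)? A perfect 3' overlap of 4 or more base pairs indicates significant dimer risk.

Longest perfect overlap: 0 complementary base pairs; below the dimer-risk threshold (threshold 4).

Last 8 bases (5'→3') — forward …GGCATTAG, reverse …CCCATCGT.
Reverse complement of the reverse primer's last 8 bases: ACGATGGG; its first k bases are the reverse complement of the reverse primer's last k bases, so a perfect k-base overlap needs the forward primer's last k bases to equal them.
Comparing (forward last k vs required): k=1: G vs A ✗; k=2: AG vs AC ✗; k=3: TAG vs ACG ✗; k=4: TTAG vs ACGA ✗; k=5: ATTAG vs ACGAT ✗; k=6: CATTAG vs ACGATG ✗; k=7: GCATTAG vs ACGATGG ✗; k=8: GGCATTAG vs ACGATGGG ✗.
No overlap length from 1 to 8 is perfect, so the longest perfect 3' overlap is 0.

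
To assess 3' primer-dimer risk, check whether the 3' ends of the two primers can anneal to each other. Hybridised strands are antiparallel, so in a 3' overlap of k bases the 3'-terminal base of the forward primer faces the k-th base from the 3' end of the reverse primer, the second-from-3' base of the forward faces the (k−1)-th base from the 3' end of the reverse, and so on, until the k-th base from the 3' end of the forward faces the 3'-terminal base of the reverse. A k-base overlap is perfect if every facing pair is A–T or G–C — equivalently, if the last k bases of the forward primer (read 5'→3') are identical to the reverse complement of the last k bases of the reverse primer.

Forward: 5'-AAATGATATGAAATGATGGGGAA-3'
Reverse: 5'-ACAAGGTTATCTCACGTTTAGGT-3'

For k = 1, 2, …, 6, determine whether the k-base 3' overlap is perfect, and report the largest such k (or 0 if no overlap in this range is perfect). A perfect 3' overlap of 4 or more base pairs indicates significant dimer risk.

Last 6 bases (5'→3') — forward …GGGGAA, reverse …TTAGGT.
Reverse complement of the reverse primer's last 6 bases: ACCTAA; its first k bases are the reverse complement of the reverse primer's last k bases, so a perfect k-base overlap needs the forward primer's last k bases to equal them.
Comparing (forward last k vs required): k=1: A vs A ✓; k=2: AA vs AC ✗; k=3: GAA vs ACC ✗; k=4: GGAA vs ACCT ✗; k=5: GGGAA vs ACCTA ✗; k=6: GGGGAA vs ACCTAA ✗.
Only k = 1 is perfect, so the longest perfect 3' overlap is 1.

Longest perfect overlap: 1 complementary base pair; below the dimer-risk threshold (threshold 4).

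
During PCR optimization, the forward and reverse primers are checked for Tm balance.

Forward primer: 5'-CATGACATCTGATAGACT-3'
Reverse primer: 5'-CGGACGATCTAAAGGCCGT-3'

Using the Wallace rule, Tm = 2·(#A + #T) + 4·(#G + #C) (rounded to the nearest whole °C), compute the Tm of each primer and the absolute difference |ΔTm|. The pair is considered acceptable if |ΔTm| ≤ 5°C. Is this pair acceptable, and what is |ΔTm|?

Forward: A=6 T=5 G=3 C=4 → Tm = 2·11 + 4·7 = 50°C.
Reverse: A=5 T=3 G=6 C=5 → Tm = 2·8 + 4·11 = 60°C.
|ΔTm| = |50 − 60| = 10°C, > 5°C.

|ΔTm| = 10°C; the pair is not acceptable.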